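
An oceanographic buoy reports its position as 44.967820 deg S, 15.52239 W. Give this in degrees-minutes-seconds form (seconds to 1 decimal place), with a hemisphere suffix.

44°58′4.2″ S, 15°31′20.6″ W

φ: 0.967820° → 58.06920′; 0.06920 × 60 = 4.152″
λ: whole degrees 15; 31.34340′ → 31′ and 20.604″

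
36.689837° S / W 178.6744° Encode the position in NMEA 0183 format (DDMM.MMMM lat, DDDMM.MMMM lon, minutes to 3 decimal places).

3641.390,S / 17840.464,W

Lat: 36° + 0.689837 × 60 = 36° 41.39022′
λ: 178° + 0.674400 × 60 = 178° 40.46400′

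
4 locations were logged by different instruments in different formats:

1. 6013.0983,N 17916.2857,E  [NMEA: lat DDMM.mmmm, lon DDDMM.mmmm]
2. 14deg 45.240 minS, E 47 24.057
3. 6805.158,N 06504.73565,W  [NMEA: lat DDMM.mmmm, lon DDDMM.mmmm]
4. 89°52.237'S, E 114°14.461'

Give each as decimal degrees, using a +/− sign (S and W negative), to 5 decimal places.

Point 1:
  Lat: degrees = first 2 digits = 60, minutes = 13.0983; 60 + 13.0983/60 = 60.218305
  N → positive
  λ: degrees = first 3 digits = 179, minutes = 16.2857; 179 + 16.2857/60 = 179.271428
  E → positive
Point 2:
  φ: 45.24′ = 0.754000°; total 14.754000
  S ⇒ negate
  Longitude: 47 + 24.057/60 = 47.400950
  E → positive
Point 3:
  Lat: split at 2 digits → 68° and 5.158′; 68 + 5.158/60 = 68.085967
  N ⇒ keep positive
  Longitude: degrees = first 3 digits = 65, minutes = 4.73565; 65 + 4.73565/60 = 65.078928
  W ⇒ negate
Point 4:
  Latitude: 52.237′ = 0.870617°; total 89.870617
  S → negative
  λ: 114 + 14.461/60 = 114.241017
  E → positive

1. 60.21831, 179.27143
2. -14.75400, 47.40095
3. 68.08597, -65.07893
4. -89.87062, 114.24102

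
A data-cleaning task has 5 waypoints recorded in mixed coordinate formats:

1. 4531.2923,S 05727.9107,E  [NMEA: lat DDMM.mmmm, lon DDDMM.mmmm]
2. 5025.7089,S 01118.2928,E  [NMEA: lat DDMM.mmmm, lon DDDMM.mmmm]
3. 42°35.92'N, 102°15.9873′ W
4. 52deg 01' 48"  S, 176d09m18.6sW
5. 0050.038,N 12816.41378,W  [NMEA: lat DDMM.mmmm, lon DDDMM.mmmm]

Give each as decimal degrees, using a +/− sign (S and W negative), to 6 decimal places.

1. -45.521538, 57.465178
2. -50.428482, 11.304880
3. 42.598667, -102.266455
4. -52.030000, -176.155167
5. 0.833967, -128.273563

Point 1:
  Latitude: split at 2 digits → 45° and 31.2923′; 45 + 31.2923/60 = 45.5215383
  S ⇒ negate
  Lon: degrees = first 3 digits = 57, minutes = 27.9107; 57 + 27.9107/60 = 57.4651783
  E → positive
Point 2:
  Lat: degrees = first 2 digits = 50, minutes = 25.7089; 50 + 25.7089/60 = 50.4284817
  S ⇒ negate
  Lon: split at 3 digits → 011° and 18.2928′; 11 + 18.2928/60 = 11.3048800
  E ⇒ keep positive
Point 3:
  Lat: 35.92′ = 0.598667°; total 42.5986667
  N → positive
  Lon: 15.9873′ = 0.266455°; total 102.2664550
  hemisphere W, so the sign is −
Point 4:
  Latitude: 52 + 1/60 + 48/3600 = 52.0300000
  S → negative
  Longitude: 176 + 9/60 + 18.6/3600 = 176.1551667
  W ⇒ negate
Point 5:
  Latitude: degrees = first 2 digits = 0, minutes = 50.038; 0 + 50.038/60 = 0.8339667
  N ⇒ keep positive
  λ: degrees = first 3 digits = 128, minutes = 16.41378; 128 + 16.41378/60 = 128.2735630
  W → negative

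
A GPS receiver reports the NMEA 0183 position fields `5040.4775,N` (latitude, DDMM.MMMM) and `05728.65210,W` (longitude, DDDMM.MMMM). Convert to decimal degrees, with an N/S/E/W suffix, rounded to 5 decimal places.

50.67463° N, 57.47754° W

Latitude: split at 2 digits → 50° and 40.4775′; 50 + 40.4775/60 = 50.674625
Longitude: degrees = first 3 digits = 57, minutes = 28.6521; 57 + 28.6521/60 = 57.477535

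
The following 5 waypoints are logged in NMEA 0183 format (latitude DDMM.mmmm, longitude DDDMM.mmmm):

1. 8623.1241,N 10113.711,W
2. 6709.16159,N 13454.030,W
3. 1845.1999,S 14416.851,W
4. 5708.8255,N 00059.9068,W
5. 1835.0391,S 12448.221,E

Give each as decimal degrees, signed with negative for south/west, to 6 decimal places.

1. 86.385402, -101.228517
2. 67.152693, -134.900500
3. -18.753332, -144.280850
4. 57.147092, -0.998447
5. -18.583985, 124.803683

Point 1:
  φ: degrees = first 2 digits = 86, minutes = 23.1241; 86 + 23.1241/60 = 86.3854017
  N → positive
  Lon: degrees = first 3 digits = 101, minutes = 13.711; 101 + 13.711/60 = 101.2285167
  hemisphere W, so the sign is −
Point 2:
  φ: degrees = first 2 digits = 67, minutes = 9.16159; 67 + 9.16159/60 = 67.1526932
  N → positive
  Longitude: split at 3 digits → 134° and 54.03′; 134 + 54.03/60 = 134.9005000
  W → negative
Point 3:
  φ: split at 2 digits → 18° and 45.1999′; 18 + 45.1999/60 = 18.7533317
  S ⇒ negate
  Longitude: split at 3 digits → 144° and 16.851′; 144 + 16.851/60 = 144.2808500
  W → negative
Point 4:
  Latitude: split at 2 digits → 57° and 8.8255′; 57 + 8.8255/60 = 57.1470917
  N → positive
  Lon: split at 3 digits → 000° and 59.9068′; 0 + 59.9068/60 = 0.9984467
  W → negative
Point 5:
  Latitude: split at 2 digits → 18° and 35.0391′; 18 + 35.0391/60 = 18.5839850
  S ⇒ negate
  Lon: degrees = first 3 digits = 124, minutes = 48.221; 124 + 48.221/60 = 124.8036833
  E ⇒ keep positive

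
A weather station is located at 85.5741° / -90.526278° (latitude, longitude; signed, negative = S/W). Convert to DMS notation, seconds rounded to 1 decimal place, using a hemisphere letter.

Latitude: 0.574100 × 60 = 34.44600′ → 34′, remainder × 60 = 26.760″
Longitude is negative → W; |value| = 90.526278
Lon: whole degrees 90; 31.57668′ → 31′ and 34.601″

85°34′26.8″ N, 90°31′34.6″ W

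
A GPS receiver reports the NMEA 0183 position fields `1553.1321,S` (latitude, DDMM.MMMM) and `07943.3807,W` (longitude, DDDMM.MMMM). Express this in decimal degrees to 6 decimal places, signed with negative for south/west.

-15.885535, -79.723012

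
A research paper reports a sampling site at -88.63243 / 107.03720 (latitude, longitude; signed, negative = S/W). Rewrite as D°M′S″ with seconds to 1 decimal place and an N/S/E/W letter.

Latitude is negative → S; |value| = 88.632430
Lat: 0.632430° → 37.94580′; 0.94580 × 60 = 56.748″
λ: 0.037200° → 2.23200′; 0.23200 × 60 = 13.920″

88°37′56.7″ S, 107°02′13.9″ E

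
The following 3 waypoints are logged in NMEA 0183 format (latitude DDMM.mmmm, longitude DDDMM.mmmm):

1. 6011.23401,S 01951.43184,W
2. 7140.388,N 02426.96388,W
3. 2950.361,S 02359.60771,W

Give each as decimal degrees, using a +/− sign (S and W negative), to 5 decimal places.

1. -60.18723, -19.85720
2. 71.67313, -24.44940
3. -29.83935, -23.99346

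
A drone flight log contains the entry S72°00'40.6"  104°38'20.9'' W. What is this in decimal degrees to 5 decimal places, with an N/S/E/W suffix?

φ: 0′ + 40.6″ = 0.67667′; 72 + 0.67667/60 = 72.011278
Longitude: 104° + 38/60 + 20.9/3600 = 104 + 0.633333 + 0.005806 = 104.639139

72.01128° S, 104.63914° W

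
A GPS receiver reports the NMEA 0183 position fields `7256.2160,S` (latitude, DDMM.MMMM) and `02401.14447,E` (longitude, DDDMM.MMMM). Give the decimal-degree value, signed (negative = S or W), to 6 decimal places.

φ: degrees = first 2 digits = 72, minutes = 56.216; 72 + 56.216/60 = 72.9369333
S → negative
Lon: degrees = first 3 digits = 24, minutes = 1.14447; 24 + 1.14447/60 = 24.0190745
E ⇒ keep positive

-72.936933, 24.019075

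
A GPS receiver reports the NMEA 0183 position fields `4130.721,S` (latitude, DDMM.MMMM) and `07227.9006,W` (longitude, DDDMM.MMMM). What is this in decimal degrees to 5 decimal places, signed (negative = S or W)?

-41.51202, -72.46501

φ: split at 2 digits → 41° and 30.721′; 41 + 30.721/60 = 41.512017
hemisphere S, so the sign is −
λ: split at 3 digits → 072° and 27.9006′; 72 + 27.9006/60 = 72.465010
W → negative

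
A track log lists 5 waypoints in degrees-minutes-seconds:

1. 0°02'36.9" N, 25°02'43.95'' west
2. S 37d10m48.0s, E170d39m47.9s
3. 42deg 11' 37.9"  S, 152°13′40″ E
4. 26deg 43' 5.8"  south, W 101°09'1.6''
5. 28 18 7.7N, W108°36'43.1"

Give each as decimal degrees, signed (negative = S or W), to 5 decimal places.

1. 0.04358, -25.04554
2. -37.18000, 170.66331
3. -42.19386, 152.22778
4. -26.71828, -101.15044
5. 28.30214, -108.61197

Point 1:
  Latitude: 0 + 2/60 + 36.9/3600 = 0.043583
  N → positive
  Longitude: 25° + 2/60 + 43.95/3600 = 25 + 0.033333 + 0.012208 = 25.045542
  W → negative
Point 2:
  Latitude: 37 + 10/60 + 48/3600 = 37.180000
  S ⇒ negate
  Lon: 170° + 39/60 + 47.9/3600 = 170 + 0.650000 + 0.013306 = 170.663306
  E ⇒ keep positive
Point 3:
  Latitude: 42° + 11/60 + 37.9/3600 = 42 + 0.183333 + 0.010528 = 42.193861
  S ⇒ negate
  Longitude: 13′ + 40″ = 13.66667′; 152 + 13.66667/60 = 152.227778
  E ⇒ keep positive
Point 4:
  Latitude: 43′ + 5.8″ = 43.09667′; 26 + 43.09667/60 = 26.718278
  S ⇒ negate
  λ: 101° + 9/60 + 1.6/3600 = 101 + 0.150000 + 0.000444 = 101.150444
  W ⇒ negate
Point 5:
  Latitude: 28 + 18/60 + 7.7/3600 = 28.302139
  N ⇒ keep positive
  Longitude: 108° + 36/60 + 43.1/3600 = 108 + 0.600000 + 0.011972 = 108.611972
  hemisphere W, so the sign is −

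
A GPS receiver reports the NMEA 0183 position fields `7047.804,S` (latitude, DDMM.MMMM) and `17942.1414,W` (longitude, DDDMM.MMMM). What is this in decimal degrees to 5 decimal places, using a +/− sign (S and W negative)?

φ: split at 2 digits → 70° and 47.804′; 70 + 47.804/60 = 70.796733
S → negative
Longitude: degrees = first 3 digits = 179, minutes = 42.1414; 179 + 42.1414/60 = 179.702357
W → negative

-70.79673, -179.70236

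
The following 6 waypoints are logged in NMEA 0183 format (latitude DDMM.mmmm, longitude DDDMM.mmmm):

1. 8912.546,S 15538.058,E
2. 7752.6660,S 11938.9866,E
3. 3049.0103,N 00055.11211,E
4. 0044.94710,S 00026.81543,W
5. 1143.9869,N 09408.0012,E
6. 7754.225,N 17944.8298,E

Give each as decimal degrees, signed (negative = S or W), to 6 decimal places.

1. -89.209100, 155.634300
2. -77.877767, 119.649777
3. 30.816838, 0.918535
4. -0.749118, -0.446924
5. 11.733115, 94.133353
6. 77.903750, 179.747163

Point 1:
  Lat: degrees = first 2 digits = 89, minutes = 12.546; 89 + 12.546/60 = 89.2091000
  S → negative
  Longitude: degrees = first 3 digits = 155, minutes = 38.058; 155 + 38.058/60 = 155.6343000
  E → positive
Point 2:
  Latitude: split at 2 digits → 77° and 52.666′; 77 + 52.666/60 = 77.8777667
  S → negative
  Lon: degrees = first 3 digits = 119, minutes = 38.9866; 119 + 38.9866/60 = 119.6497767
  E → positive
Point 3:
  Latitude: degrees = first 2 digits = 30, minutes = 49.0103; 30 + 49.0103/60 = 30.8168383
  N ⇒ keep positive
  Longitude: split at 3 digits → 000° and 55.11211′; 0 + 55.11211/60 = 0.9185352
  E ⇒ keep positive
Point 4:
  φ: split at 2 digits → 00° and 44.9471′; 0 + 44.9471/60 = 0.7491183
  S → negative
  Lon: split at 3 digits → 000° and 26.81543′; 0 + 26.81543/60 = 0.4469238
  W ⇒ negate
Point 5:
  Lat: degrees = first 2 digits = 11, minutes = 43.9869; 11 + 43.9869/60 = 11.7331150
  N ⇒ keep positive
  λ: split at 3 digits → 094° and 8.0012′; 94 + 8.0012/60 = 94.1333533
  E ⇒ keep positive
Point 6:
  φ: degrees = first 2 digits = 77, minutes = 54.225; 77 + 54.225/60 = 77.9037500
  N → positive
  Lon: degrees = first 3 digits = 179, minutes = 44.8298; 179 + 44.8298/60 = 179.7471633
  E → positive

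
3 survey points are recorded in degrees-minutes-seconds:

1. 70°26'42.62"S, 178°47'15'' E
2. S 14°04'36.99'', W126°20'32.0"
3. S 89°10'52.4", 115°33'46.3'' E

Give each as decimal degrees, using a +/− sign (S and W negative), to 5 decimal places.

Point 1:
  Latitude: 70° + 26/60 + 42.62/3600 = 70 + 0.433333 + 0.011839 = 70.445172
  S → negative
  λ: 178 + 47/60 + 15/3600 = 178.787500
  E ⇒ keep positive
Point 2:
  φ: 14° + 4/60 + 36.99/3600 = 14 + 0.066667 + 0.010275 = 14.076942
  S → negative
  Longitude: 20′ + 32″ = 20.53333′; 126 + 20.53333/60 = 126.342222
  hemisphere W, so the sign is −
Point 3:
  φ: 89 + 10/60 + 52.4/3600 = 89.181222
  hemisphere S, so the sign is −
  λ: 115° + 33/60 + 46.3/3600 = 115 + 0.550000 + 0.012861 = 115.562861
  E → positive

1. -70.44517, 178.78750
2. -14.07694, -126.34222
3. -89.18122, 115.56286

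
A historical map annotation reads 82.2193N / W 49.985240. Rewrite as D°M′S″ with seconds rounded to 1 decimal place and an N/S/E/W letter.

Latitude: 0.219300° → 13.15800′; 0.15800 × 60 = 9.480″
Lon: 0.985240° → 59.11440′; 0.11440 × 60 = 6.864″

82°13′9.5″ N, 49°59′6.9″ W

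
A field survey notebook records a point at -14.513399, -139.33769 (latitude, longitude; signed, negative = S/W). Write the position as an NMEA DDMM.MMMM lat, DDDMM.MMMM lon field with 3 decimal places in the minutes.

Latitude is negative → S; |value| = 14.513399
Latitude: 14° + 0.513399 × 60 = 14° 30.80394′
Longitude is negative → W; |value| = 139.337690
Lon: fractional part 0.337690 → 20.26140 minutes

1430.804,S / 13920.261,W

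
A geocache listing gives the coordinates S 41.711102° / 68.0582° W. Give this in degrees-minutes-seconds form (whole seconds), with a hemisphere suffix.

41°42′40″ S, 68°03′30″ W

Lat: whole degrees 41; 42.66612′ → 42′ and 39.97″
Lon: 0.058200° → 3.49200′; 0.49200 × 60 = 29.52″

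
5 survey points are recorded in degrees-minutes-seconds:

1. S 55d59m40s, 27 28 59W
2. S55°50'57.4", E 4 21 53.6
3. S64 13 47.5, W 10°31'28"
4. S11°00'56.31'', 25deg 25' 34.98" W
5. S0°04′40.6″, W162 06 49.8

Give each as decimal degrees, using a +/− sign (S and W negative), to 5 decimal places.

1. -55.99444, -27.48306
2. -55.84928, 4.36489
3. -64.22986, -10.52444
4. -11.01564, -25.42638
5. -0.07794, -162.11383

Point 1:
  Lat: 59′ + 40″ = 59.66667′; 55 + 59.66667/60 = 55.994444
  S → negative
  Longitude: 27 + 28/60 + 59/3600 = 27.483056
  W → negative
Point 2:
  Lat: 55° + 50/60 + 57.4/3600 = 55 + 0.833333 + 0.015944 = 55.849278
  S ⇒ negate
  Longitude: 4 + 21/60 + 53.6/3600 = 4.364889
  E → positive
Point 3:
  φ: 64 + 13/60 + 47.5/3600 = 64.229861
  S → negative
  Longitude: 10 + 31/60 + 28/3600 = 10.524444
  W ⇒ negate
Point 4:
  φ: 11° + 0/60 + 56.31/3600 = 11 + 0.000000 + 0.015642 = 11.015642
  S ⇒ negate
  λ: 25′ + 34.98″ = 25.58300′; 25 + 25.58300/60 = 25.426383
  hemisphere W, so the sign is −
Point 5:
  Lat: 0 + 4/60 + 40.6/3600 = 0.077944
  S ⇒ negate
  Longitude: 6′ + 49.8″ = 6.83000′; 162 + 6.83000/60 = 162.113833
  hemisphere W, so the sign is −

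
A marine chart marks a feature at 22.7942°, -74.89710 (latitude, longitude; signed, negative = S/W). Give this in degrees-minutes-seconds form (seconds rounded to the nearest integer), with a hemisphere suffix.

Latitude: whole degrees 22; 47.65200′ → 47′ and 39.12″
Longitude is negative → W; |value| = 74.897100
Lon: 0.897100 × 60 = 53.82600′ → 53′, remainder × 60 = 49.56″

22°47′39″ N, 74°53′50″ W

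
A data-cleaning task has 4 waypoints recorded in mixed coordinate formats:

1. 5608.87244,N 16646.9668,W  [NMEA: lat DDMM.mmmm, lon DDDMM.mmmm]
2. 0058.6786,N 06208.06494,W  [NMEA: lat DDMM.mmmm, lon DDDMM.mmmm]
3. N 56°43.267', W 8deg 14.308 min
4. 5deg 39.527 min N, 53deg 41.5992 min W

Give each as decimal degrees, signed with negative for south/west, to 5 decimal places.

Point 1:
  φ: split at 2 digits → 56° and 8.87244′; 56 + 8.87244/60 = 56.147874
  N ⇒ keep positive
  λ: degrees = first 3 digits = 166, minutes = 46.9668; 166 + 46.9668/60 = 166.782780
  W ⇒ negate
Point 2:
  Latitude: degrees = first 2 digits = 0, minutes = 58.6786; 0 + 58.6786/60 = 0.977977
  N → positive
  Longitude: split at 3 digits → 062° and 8.06494′; 62 + 8.06494/60 = 62.134416
  W ⇒ negate
Point 3:
  Latitude: 43.267′ = 0.721117°; total 56.721117
  N ⇒ keep positive
  Lon: 8 + 14.308/60 = 8.238467
  W → negative
Point 4:
  Lat: 5 + 39.527/60 = 5.658783
  N ⇒ keep positive
  λ: 53 + 41.5992/60 = 53.693320
  hemisphere W, so the sign is −

1. 56.14787, -166.78278
2. 0.97798, -62.13442
3. 56.72112, -8.23847
4. 5.65878, -53.69332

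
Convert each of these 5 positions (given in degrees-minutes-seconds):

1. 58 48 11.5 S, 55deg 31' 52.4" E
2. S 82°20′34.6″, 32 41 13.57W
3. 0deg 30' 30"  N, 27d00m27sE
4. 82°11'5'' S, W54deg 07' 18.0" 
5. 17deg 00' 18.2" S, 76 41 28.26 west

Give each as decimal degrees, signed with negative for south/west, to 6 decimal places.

1. -58.803194, 55.531222
2. -82.342944, -32.687103
3. 0.508333, 27.007500
4. -82.184722, -54.121667
5. -17.005056, -76.691183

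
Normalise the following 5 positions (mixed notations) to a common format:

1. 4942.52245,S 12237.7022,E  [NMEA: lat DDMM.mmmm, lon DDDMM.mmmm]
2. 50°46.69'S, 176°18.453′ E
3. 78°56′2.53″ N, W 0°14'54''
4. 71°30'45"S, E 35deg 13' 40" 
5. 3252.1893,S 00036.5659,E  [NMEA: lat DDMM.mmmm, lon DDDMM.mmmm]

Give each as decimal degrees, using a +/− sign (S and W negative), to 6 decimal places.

Point 1:
  Lat: split at 2 digits → 49° and 42.52245′; 49 + 42.52245/60 = 49.7087075
  hemisphere S, so the sign is −
  Lon: degrees = first 3 digits = 122, minutes = 37.7022; 122 + 37.7022/60 = 122.6283700
  E ⇒ keep positive
Point 2:
  φ: 46.69′ = 0.778167°; total 50.7781667
  S ⇒ negate
  λ: 18.453′ = 0.307550°; total 176.3075500
  E ⇒ keep positive
Point 3:
  Lat: 56′ + 2.53″ = 56.04217′; 78 + 56.04217/60 = 78.9340361
  N ⇒ keep positive
  Lon: 0° + 14/60 + 54/3600 = 0 + 0.233333 + 0.015000 = 0.2483333
  W → negative
Point 4:
  Lat: 30′ + 45″ = 30.75000′; 71 + 30.75000/60 = 71.5125000
  hemisphere S, so the sign is −
  Longitude: 13′ + 40″ = 13.66667′; 35 + 13.66667/60 = 35.2277778
  E ⇒ keep positive
Point 5:
  φ: degrees = first 2 digits = 32, minutes = 52.1893; 32 + 52.1893/60 = 32.8698217
  S → negative
  Lon: split at 3 digits → 000° and 36.5659′; 0 + 36.5659/60 = 0.6094317
  E → positive

1. -49.708708, 122.628370
2. -50.778167, 176.307550
3. 78.934036, -0.248333
4. -71.512500, 35.227778
5. -32.869822, 0.609432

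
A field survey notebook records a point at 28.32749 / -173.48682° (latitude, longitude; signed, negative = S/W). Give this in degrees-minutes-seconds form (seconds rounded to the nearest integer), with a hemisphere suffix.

φ: whole degrees 28; 19.64940′ → 19′ and 38.96″
Longitude is negative → W; |value| = 173.486820
Lon: 0.486820 × 60 = 29.20920′ → 29′, remainder × 60 = 12.55″

28°19′39″ N, 173°29′13″ W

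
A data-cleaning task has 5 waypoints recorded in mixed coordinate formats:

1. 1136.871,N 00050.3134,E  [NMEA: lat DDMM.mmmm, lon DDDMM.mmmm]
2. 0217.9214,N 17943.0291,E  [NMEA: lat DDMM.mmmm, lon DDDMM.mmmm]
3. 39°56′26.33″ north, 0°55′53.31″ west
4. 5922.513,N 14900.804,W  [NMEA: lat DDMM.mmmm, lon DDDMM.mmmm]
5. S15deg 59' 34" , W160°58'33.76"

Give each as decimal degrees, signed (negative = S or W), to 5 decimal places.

Point 1:
  φ: split at 2 digits → 11° and 36.871′; 11 + 36.871/60 = 11.614517
  N → positive
  λ: split at 3 digits → 000° and 50.3134′; 0 + 50.3134/60 = 0.838557
  E ⇒ keep positive
Point 2:
  Lat: split at 2 digits → 02° and 17.9214′; 2 + 17.9214/60 = 2.298690
  N → positive
  Lon: split at 3 digits → 179° and 43.0291′; 179 + 43.0291/60 = 179.717152
  E ⇒ keep positive
Point 3:
  Lat: 39 + 56/60 + 26.33/3600 = 39.940647
  N ⇒ keep positive
  Longitude: 0° + 55/60 + 53.31/3600 = 0 + 0.916667 + 0.014808 = 0.931475
  W → negative
Point 4:
  φ: degrees = first 2 digits = 59, minutes = 22.513; 59 + 22.513/60 = 59.375217
  N → positive
  λ: split at 3 digits → 149° and 0.804′; 149 + 0.804/60 = 149.013400
  W ⇒ negate
Point 5:
  Latitude: 15° + 59/60 + 34/3600 = 15 + 0.983333 + 0.009444 = 15.992778
  hemisphere S, so the sign is −
  λ: 160 + 58/60 + 33.76/3600 = 160.976044
  hemisphere W, so the sign is −

1. 11.61452, 0.83856
2. 2.29869, 179.71715
3. 39.94065, -0.93148
4. 59.37522, -149.01340
5. -15.99278, -160.97604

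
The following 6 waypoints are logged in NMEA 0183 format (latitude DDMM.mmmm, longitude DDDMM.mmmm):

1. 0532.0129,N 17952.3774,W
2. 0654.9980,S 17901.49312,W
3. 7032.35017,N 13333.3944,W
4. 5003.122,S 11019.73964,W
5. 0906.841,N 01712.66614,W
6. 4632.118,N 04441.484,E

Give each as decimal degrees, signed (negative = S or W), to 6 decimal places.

1. 5.533548, -179.872957
2. -6.916633, -179.024885
3. 70.539170, -133.556573
4. -50.052033, -110.328994
5. 9.114017, -17.211102
6. 46.535300, 44.691400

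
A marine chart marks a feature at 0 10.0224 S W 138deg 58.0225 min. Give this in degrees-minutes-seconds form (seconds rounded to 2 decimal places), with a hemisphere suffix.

0°10′1.34″ S, 138°58′1.35″ W

Lat: fractional minutes 0.02240 × 60 = 1.3440″
λ: fractional minutes 0.02250 × 60 = 1.3500″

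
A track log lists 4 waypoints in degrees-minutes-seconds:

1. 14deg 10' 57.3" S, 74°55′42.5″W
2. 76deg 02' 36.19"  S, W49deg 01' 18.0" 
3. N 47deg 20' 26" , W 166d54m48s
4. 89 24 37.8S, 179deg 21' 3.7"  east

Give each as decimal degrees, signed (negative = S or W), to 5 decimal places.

1. -14.18258, -74.92847
2. -76.04339, -49.02167
3. 47.34056, -166.91333
4. -89.41050, 179.35103

Point 1:
  Lat: 14 + 10/60 + 57.3/3600 = 14.182583
  hemisphere S, so the sign is −
  Lon: 74° + 55/60 + 42.5/3600 = 74 + 0.916667 + 0.011806 = 74.928472
  W → negative
Point 2:
  Lat: 76 + 2/60 + 36.19/3600 = 76.043386
  hemisphere S, so the sign is −
  λ: 1′ + 18″ = 1.30000′; 49 + 1.30000/60 = 49.021667
  W → negative
Point 3:
  φ: 47 + 20/60 + 26/3600 = 47.340556
  N ⇒ keep positive
  Lon: 166 + 54/60 + 48/3600 = 166.913333
  W → negative
Point 4:
  φ: 89° + 24/60 + 37.8/3600 = 89 + 0.400000 + 0.010500 = 89.410500
  hemisphere S, so the sign is −
  Longitude: 21′ + 3.7″ = 21.06167′; 179 + 21.06167/60 = 179.351028
  E → positive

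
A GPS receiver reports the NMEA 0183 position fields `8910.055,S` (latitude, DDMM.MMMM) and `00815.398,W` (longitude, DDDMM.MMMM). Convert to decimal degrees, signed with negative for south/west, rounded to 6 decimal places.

-89.167583, -8.256633

Latitude: split at 2 digits → 89° and 10.055′; 89 + 10.055/60 = 89.1675833
hemisphere S, so the sign is −
Longitude: degrees = first 3 digits = 8, minutes = 15.398; 8 + 15.398/60 = 8.2566333
W → negative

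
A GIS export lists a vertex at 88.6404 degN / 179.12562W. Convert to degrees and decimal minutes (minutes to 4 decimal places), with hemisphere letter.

Lat: fractional part 0.640400 → 38.424000 minutes
λ: minutes = (179.125620 − 179) × 60 = 7.537200

88° 38.4240′ N, 179° 7.5372′ W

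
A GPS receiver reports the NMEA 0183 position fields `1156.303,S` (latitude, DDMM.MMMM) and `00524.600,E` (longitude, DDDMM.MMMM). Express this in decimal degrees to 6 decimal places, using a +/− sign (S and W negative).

Latitude: degrees = first 2 digits = 11, minutes = 56.303; 11 + 56.303/60 = 11.9383833
hemisphere S, so the sign is −
Lon: split at 3 digits → 005° and 24.6′; 5 + 24.6/60 = 5.4100000
E ⇒ keep positive

-11.938383, 5.410000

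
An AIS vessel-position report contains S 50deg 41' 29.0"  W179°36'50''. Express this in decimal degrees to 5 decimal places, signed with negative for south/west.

-50.69139, -179.61389

φ: 41′ + 29″ = 41.48333′; 50 + 41.48333/60 = 50.691389
S ⇒ negate
Lon: 179° + 36/60 + 50/3600 = 179 + 0.600000 + 0.013889 = 179.613889
hemisphere W, so the sign is −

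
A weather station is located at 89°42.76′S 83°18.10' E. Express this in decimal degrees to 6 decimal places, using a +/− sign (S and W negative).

Latitude: 89 + 42.76/60 = 89.7126667
S → negative
λ: 83 + 18.1/60 = 83.3016667
E → positive

-89.712667, 83.301667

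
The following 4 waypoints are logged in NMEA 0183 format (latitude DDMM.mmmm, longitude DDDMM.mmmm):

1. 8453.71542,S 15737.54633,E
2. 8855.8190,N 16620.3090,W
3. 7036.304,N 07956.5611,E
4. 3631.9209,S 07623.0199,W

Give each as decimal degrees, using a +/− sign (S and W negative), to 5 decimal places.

Point 1:
  Latitude: split at 2 digits → 84° and 53.71542′; 84 + 53.71542/60 = 84.895257
  S ⇒ negate
  λ: split at 3 digits → 157° and 37.54633′; 157 + 37.54633/60 = 157.625772
  E ⇒ keep positive
Point 2:
  φ: split at 2 digits → 88° and 55.819′; 88 + 55.819/60 = 88.930317
  N ⇒ keep positive
  Lon: degrees = first 3 digits = 166, minutes = 20.309; 166 + 20.309/60 = 166.338483
  W ⇒ negate
Point 3:
  Latitude: split at 2 digits → 70° and 36.304′; 70 + 36.304/60 = 70.605067
  N → positive
  λ: split at 3 digits → 079° and 56.5611′; 79 + 56.5611/60 = 79.942685
  E ⇒ keep positive
Point 4:
  Latitude: split at 2 digits → 36° and 31.9209′; 36 + 31.9209/60 = 36.532015
  hemisphere S, so the sign is −
  λ: degrees = first 3 digits = 76, minutes = 23.0199; 76 + 23.0199/60 = 76.383665
  hemisphere W, so the sign is −

1. -84.89526, 157.62577
2. 88.93032, -166.33848
3. 70.60507, 79.94269
4. -36.53202, -76.38367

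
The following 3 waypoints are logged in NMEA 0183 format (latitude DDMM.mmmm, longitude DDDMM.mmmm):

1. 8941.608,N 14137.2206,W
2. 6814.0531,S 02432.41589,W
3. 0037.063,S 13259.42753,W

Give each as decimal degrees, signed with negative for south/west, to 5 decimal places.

1. 89.69347, -141.62034
2. -68.23422, -24.54026
3. -0.61772, -132.99046

Point 1:
  φ: split at 2 digits → 89° and 41.608′; 89 + 41.608/60 = 89.693467
  N → positive
  λ: split at 3 digits → 141° and 37.2206′; 141 + 37.2206/60 = 141.620343
  hemisphere W, so the sign is −
Point 2:
  φ: degrees = first 2 digits = 68, minutes = 14.0531; 68 + 14.0531/60 = 68.234218
  S → negative
  Lon: split at 3 digits → 024° and 32.41589′; 24 + 32.41589/60 = 24.540265
  W → negative
Point 3:
  Lat: degrees = first 2 digits = 0, minutes = 37.063; 0 + 37.063/60 = 0.617717
  S ⇒ negate
  λ: split at 3 digits → 132° and 59.42753′; 132 + 59.42753/60 = 132.990459
  W ⇒ negate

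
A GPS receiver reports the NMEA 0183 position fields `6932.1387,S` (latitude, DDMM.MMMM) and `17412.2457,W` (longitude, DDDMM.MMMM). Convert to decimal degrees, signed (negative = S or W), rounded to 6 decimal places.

φ: degrees = first 2 digits = 69, minutes = 32.1387; 69 + 32.1387/60 = 69.5356450
S → negative
λ: degrees = first 3 digits = 174, minutes = 12.2457; 174 + 12.2457/60 = 174.2040950
W ⇒ negate

-69.535645, -174.204095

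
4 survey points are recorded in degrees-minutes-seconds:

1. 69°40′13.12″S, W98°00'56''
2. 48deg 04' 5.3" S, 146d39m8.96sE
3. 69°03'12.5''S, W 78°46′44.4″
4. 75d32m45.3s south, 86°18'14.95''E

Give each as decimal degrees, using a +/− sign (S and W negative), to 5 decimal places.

Point 1:
  Lat: 40′ + 13.12″ = 40.21867′; 69 + 40.21867/60 = 69.670311
  hemisphere S, so the sign is −
  λ: 98 + 0/60 + 56/3600 = 98.015556
  W ⇒ negate
Point 2:
  Latitude: 4′ + 5.3″ = 4.08833′; 48 + 4.08833/60 = 48.068139
  S ⇒ negate
  Longitude: 146° + 39/60 + 8.96/3600 = 146 + 0.650000 + 0.002489 = 146.652489
  E ⇒ keep positive
Point 3:
  Lat: 69° + 3/60 + 12.5/3600 = 69 + 0.050000 + 0.003472 = 69.053472
  S → negative
  λ: 78 + 46/60 + 44.4/3600 = 78.779000
  W ⇒ negate
Point 4:
  Lat: 75 + 32/60 + 45.3/3600 = 75.545917
  S ⇒ negate
  λ: 86 + 18/60 + 14.95/3600 = 86.304153
  E → positive

1. -69.67031, -98.01556
2. -48.06814, 146.65249
3. -69.05347, -78.77900
4. -75.54592, 86.30415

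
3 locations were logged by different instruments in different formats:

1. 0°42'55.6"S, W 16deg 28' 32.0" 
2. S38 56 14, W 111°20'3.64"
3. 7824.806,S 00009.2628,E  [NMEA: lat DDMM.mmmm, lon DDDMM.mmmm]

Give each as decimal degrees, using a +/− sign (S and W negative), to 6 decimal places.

1. -0.715444, -16.475556
2. -38.937222, -111.334344
3. -78.413433, 0.154380

Point 1:
  Lat: 0 + 42/60 + 55.6/3600 = 0.7154444
  S ⇒ negate
  Lon: 16 + 28/60 + 32/3600 = 16.4755556
  W ⇒ negate
Point 2:
  Lat: 56′ + 14″ = 56.23333′; 38 + 56.23333/60 = 38.9372222
  hemisphere S, so the sign is −
  Longitude: 111° + 20/60 + 3.64/3600 = 111 + 0.333333 + 0.001011 = 111.3343444
  W → negative
Point 3:
  φ: split at 2 digits → 78° and 24.806′; 78 + 24.806/60 = 78.4134333
  hemisphere S, so the sign is −
  Lon: split at 3 digits → 000° and 9.2628′; 0 + 9.2628/60 = 0.1543800
  E → positive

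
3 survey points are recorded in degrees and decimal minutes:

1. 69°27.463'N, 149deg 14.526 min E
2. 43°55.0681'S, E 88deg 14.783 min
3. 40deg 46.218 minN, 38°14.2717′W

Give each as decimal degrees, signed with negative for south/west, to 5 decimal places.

1. 69.45772, 149.24210
2. -43.91780, 88.24638
3. 40.77030, -38.23786

Point 1:
  Latitude: 27.463′ = 0.457717°; total 69.457717
  N → positive
  Lon: 14.526′ = 0.242100°; total 149.242100
  E → positive
Point 2:
  φ: 55.0681′ = 0.917802°; total 43.917802
  S ⇒ negate
  λ: 14.783′ = 0.246383°; total 88.246383
  E ⇒ keep positive
Point 3:
  Lat: 46.218′ = 0.770300°; total 40.770300
  N ⇒ keep positive
  Longitude: 38 + 14.2717/60 = 38.237862
  hemisphere W, so the sign is −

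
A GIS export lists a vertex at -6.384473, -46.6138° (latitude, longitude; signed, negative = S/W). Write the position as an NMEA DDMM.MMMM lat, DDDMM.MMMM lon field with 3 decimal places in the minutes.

0623.068,S / 04636.828,W

Latitude is negative → S; |value| = 6.384473
Latitude: fractional part 0.384473 → 23.06838 minutes
Longitude is negative → W; |value| = 46.613800
λ: 46° + 0.613800 × 60 = 46° 36.82800′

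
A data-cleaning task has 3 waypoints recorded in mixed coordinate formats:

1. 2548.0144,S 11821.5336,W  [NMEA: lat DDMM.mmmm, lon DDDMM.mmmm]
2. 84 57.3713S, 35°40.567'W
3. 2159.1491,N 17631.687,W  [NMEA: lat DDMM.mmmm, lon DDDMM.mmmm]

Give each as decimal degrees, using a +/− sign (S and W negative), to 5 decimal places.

1. -25.80024, -118.35889
2. -84.95619, -35.67612
3. 21.98582, -176.52812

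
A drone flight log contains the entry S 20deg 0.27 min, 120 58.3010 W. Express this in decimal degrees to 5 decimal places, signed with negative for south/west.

φ: 0.27′ = 0.004500°; total 20.004500
S → negative
λ: 58.301′ = 0.971683°; total 120.971683
hemisphere W, so the sign is −

-20.00450, -120.97168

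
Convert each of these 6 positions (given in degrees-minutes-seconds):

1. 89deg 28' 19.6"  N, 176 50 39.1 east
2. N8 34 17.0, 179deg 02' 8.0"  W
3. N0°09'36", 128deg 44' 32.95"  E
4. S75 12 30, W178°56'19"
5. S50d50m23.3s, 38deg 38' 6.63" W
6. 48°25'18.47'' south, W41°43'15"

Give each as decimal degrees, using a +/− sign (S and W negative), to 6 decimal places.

Point 1:
  Lat: 89° + 28/60 + 19.6/3600 = 89 + 0.466667 + 0.005444 = 89.4721111
  N ⇒ keep positive
  Lon: 50′ + 39.1″ = 50.65167′; 176 + 50.65167/60 = 176.8441944
  E → positive
Point 2:
  φ: 34′ + 17″ = 34.28333′; 8 + 34.28333/60 = 8.5713889
  N ⇒ keep positive
  Lon: 179 + 2/60 + 8/3600 = 179.0355556
  W → negative
Point 3:
  Lat: 0 + 9/60 + 36/3600 = 0.1600000
  N ⇒ keep positive
  Longitude: 44′ + 32.95″ = 44.54917′; 128 + 44.54917/60 = 128.7424861
  E → positive
Point 4:
  Lat: 12′ + 30″ = 12.50000′; 75 + 12.50000/60 = 75.2083333
  S ⇒ negate
  Lon: 178° + 56/60 + 19/3600 = 178 + 0.933333 + 0.005278 = 178.9386111
  hemisphere W, so the sign is −
Point 5:
  Lat: 50° + 50/60 + 23.3/3600 = 50 + 0.833333 + 0.006472 = 50.8398056
  S → negative
  λ: 38° + 38/60 + 6.63/3600 = 38 + 0.633333 + 0.001842 = 38.6351750
  W ⇒ negate
Point 6:
  Latitude: 25′ + 18.47″ = 25.30783′; 48 + 25.30783/60 = 48.4217972
  hemisphere S, so the sign is −
  λ: 41° + 43/60 + 15/3600 = 41 + 0.716667 + 0.004167 = 41.7208333
  W → negative

1. 89.472111, 176.844194
2. 8.571389, -179.035556
3. 0.160000, 128.742486
4. -75.208333, -178.938611
5. -50.839806, -38.635175
6. -48.421797, -41.720833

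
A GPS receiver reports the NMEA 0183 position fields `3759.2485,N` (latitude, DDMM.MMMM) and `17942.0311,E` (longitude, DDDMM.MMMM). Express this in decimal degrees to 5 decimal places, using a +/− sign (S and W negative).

φ: split at 2 digits → 37° and 59.2485′; 37 + 59.2485/60 = 37.987475
N → positive
Longitude: degrees = first 3 digits = 179, minutes = 42.0311; 179 + 42.0311/60 = 179.700518
E ⇒ keep positive

37.98748, 179.70052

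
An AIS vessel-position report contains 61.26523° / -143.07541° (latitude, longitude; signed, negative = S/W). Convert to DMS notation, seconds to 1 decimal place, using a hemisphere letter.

φ: 0.265230 × 60 = 15.91380′ → 15′, remainder × 60 = 54.828″
Longitude is negative → W; |value| = 143.075410
λ: 0.075410 × 60 = 4.52460′ → 4′, remainder × 60 = 31.476″

61°15′54.8″ N, 143°04′31.5″ W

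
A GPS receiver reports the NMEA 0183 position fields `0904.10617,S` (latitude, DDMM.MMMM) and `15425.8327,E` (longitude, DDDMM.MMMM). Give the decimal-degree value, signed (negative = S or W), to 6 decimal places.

φ: split at 2 digits → 09° and 4.10617′; 9 + 4.10617/60 = 9.0684362
S → negative
λ: split at 3 digits → 154° and 25.8327′; 154 + 25.8327/60 = 154.4305450
E → positive

-9.068436, 154.430545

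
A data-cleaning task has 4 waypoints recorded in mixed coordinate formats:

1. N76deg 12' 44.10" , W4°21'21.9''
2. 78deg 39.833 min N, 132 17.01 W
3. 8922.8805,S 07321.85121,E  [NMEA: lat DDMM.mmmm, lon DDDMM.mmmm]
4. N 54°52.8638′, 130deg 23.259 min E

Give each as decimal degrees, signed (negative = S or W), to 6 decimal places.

Point 1:
  Lat: 76° + 12/60 + 44.1/3600 = 76 + 0.200000 + 0.012250 = 76.2122500
  N → positive
  Lon: 4° + 21/60 + 21.9/3600 = 4 + 0.350000 + 0.006083 = 4.3560833
  hemisphere W, so the sign is −
Point 2:
  φ: 78 + 39.833/60 = 78.6638833
  N ⇒ keep positive
  λ: 17.01′ = 0.283500°; total 132.2835000
  hemisphere W, so the sign is −
Point 3:
  φ: degrees = first 2 digits = 89, minutes = 22.8805; 89 + 22.8805/60 = 89.3813417
  hemisphere S, so the sign is −
  λ: degrees = first 3 digits = 73, minutes = 21.85121; 73 + 21.85121/60 = 73.3641868
  E ⇒ keep positive
Point 4:
  Latitude: 52.8638′ = 0.881063°; total 54.8810633
  N → positive
  λ: 23.259′ = 0.387650°; total 130.3876500
  E → positive

1. 76.212250, -4.356083
2. 78.663883, -132.283500
3. -89.381342, 73.364187
4. 54.881063, 130.387650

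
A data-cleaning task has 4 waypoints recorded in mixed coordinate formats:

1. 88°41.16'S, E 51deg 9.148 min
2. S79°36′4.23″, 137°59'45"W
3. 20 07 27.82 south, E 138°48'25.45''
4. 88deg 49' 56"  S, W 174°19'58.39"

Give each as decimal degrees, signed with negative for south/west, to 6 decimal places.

1. -88.686000, 51.152467
2. -79.601175, -137.995833
3. -20.124394, 138.807069
4. -88.832222, -174.332886

Point 1:
  φ: 41.16′ = 0.686000°; total 88.6860000
  S → negative
  λ: 9.148′ = 0.152467°; total 51.1524667
  E → positive
Point 2:
  Latitude: 79 + 36/60 + 4.23/3600 = 79.6011750
  S ⇒ negate
  Longitude: 137° + 59/60 + 45/3600 = 137 + 0.983333 + 0.012500 = 137.9958333
  hemisphere W, so the sign is −
Point 3:
  Latitude: 7′ + 27.82″ = 7.46367′; 20 + 7.46367/60 = 20.1243944
  S ⇒ negate
  Lon: 138 + 48/60 + 25.45/3600 = 138.8070694
  E → positive
Point 4:
  Lat: 88 + 49/60 + 56/3600 = 88.8322222
  S → negative
  Longitude: 174 + 19/60 + 58.39/3600 = 174.3328861
  W → negative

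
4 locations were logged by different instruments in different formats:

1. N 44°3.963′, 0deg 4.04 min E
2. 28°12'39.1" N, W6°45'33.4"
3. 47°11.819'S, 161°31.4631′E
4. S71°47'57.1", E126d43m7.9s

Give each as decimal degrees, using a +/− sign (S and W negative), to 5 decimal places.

Point 1:
  Lat: 44 + 3.963/60 = 44.066050
  N → positive
  Longitude: 0 + 4.04/60 = 0.067333
  E ⇒ keep positive
Point 2:
  φ: 28° + 12/60 + 39.1/3600 = 28 + 0.200000 + 0.010861 = 28.210861
  N → positive
  λ: 6 + 45/60 + 33.4/3600 = 6.759278
  W ⇒ negate
Point 3:
  Latitude: 11.819′ = 0.196983°; total 47.196983
  S → negative
  Longitude: 161 + 31.4631/60 = 161.524385
  E ⇒ keep positive
Point 4:
  φ: 71 + 47/60 + 57.1/3600 = 71.799194
  S ⇒ negate
  Lon: 126 + 43/60 + 7.9/3600 = 126.718861
  E → positive

1. 44.06605, 0.06733
2. 28.21086, -6.75928
3. -47.19698, 161.52439
4. -71.79919, 126.71886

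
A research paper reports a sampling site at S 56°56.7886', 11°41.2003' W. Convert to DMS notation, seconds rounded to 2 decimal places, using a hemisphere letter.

56°56′47.32″ S, 11°41′12.02″ W

Latitude: 56.78860′ → 56′ and 0.78860 × 60 = 47.3160″
λ: fractional minutes 0.20030 × 60 = 12.0180″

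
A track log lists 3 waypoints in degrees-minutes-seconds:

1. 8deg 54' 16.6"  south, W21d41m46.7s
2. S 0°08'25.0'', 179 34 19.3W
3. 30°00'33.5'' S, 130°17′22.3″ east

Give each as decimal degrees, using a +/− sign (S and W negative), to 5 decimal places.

1. -8.90461, -21.69631
2. -0.14028, -179.57203
3. -30.00931, 130.28953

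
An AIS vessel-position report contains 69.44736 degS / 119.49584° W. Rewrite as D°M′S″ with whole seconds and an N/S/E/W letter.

Latitude: 0.447360 × 60 = 26.84160′ → 26′, remainder × 60 = 50.50″
Lon: 0.495840 × 60 = 29.75040′ → 29′, remainder × 60 = 45.02″

69°26′50″ S, 119°29′45″ W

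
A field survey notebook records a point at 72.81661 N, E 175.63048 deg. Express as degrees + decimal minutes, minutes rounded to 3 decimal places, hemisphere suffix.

Latitude: fractional part 0.816610 → 48.99660 minutes
λ: fractional part 0.630480 → 37.82880 minutes

72° 48.997′ N, 175° 37.829′ E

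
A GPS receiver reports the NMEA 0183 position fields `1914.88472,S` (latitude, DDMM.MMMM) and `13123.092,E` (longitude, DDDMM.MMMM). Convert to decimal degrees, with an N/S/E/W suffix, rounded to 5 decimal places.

Latitude: degrees = first 2 digits = 19, minutes = 14.88472; 19 + 14.88472/60 = 19.248079
Longitude: split at 3 digits → 131° and 23.092′; 131 + 23.092/60 = 131.384867

19.24808° S, 131.38487° E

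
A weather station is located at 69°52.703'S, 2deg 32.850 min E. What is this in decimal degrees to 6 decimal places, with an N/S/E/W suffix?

69.878383° S, 2.547500° E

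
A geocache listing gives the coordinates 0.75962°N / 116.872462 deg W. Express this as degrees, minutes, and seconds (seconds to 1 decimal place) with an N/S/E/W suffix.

0°45′34.6″ N, 116°52′20.9″ W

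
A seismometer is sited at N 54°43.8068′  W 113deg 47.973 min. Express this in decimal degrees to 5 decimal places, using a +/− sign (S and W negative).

φ: 43.8068′ = 0.730113°; total 54.730113
N → positive
Longitude: 113 + 47.973/60 = 113.799550
W → negative

54.73011, -113.79955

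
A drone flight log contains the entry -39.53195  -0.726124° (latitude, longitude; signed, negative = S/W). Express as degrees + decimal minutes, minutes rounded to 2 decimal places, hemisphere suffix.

Latitude is negative → S; |value| = 39.531950
φ: 39° + 0.531950 × 60 = 39° 31.9170′
Longitude is negative → W; |value| = 0.726124
Longitude: minutes = (0.726124 − 0) × 60 = 43.5674

39° 31.92′ S, 0° 43.57′ W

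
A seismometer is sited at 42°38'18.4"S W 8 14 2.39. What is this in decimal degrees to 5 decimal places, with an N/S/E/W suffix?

42.63844° S, 8.23400° W

Latitude: 42° + 38/60 + 18.4/3600 = 42 + 0.633333 + 0.005111 = 42.638444
λ: 8° + 14/60 + 2.39/3600 = 8 + 0.233333 + 0.000664 = 8.233997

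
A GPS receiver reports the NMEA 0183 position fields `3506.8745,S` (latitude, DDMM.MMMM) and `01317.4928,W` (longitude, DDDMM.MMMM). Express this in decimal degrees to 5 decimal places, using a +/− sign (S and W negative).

-35.11458, -13.29155

φ: split at 2 digits → 35° and 6.8745′; 35 + 6.8745/60 = 35.114575
hemisphere S, so the sign is −
Longitude: degrees = first 3 digits = 13, minutes = 17.4928; 13 + 17.4928/60 = 13.291547
W ⇒ negate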